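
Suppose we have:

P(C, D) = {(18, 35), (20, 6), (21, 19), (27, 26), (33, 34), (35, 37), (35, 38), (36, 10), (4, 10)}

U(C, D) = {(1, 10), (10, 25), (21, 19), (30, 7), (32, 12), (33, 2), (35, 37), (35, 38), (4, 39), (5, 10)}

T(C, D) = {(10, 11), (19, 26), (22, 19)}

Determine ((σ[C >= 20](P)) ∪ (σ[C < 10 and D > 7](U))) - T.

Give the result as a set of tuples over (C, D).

{(1, 10), (20, 6), (21, 19), (27, 26), (33, 34), (35, 37), (35, 38), (36, 10), (4, 39), (5, 10)}

σ[C >= 20]: keep tuples satisfying C >= 20 → {(20, 6), (21, 19), (27, 26), (33, 34), (35, 37), (35, 38), (36, 10)}
σ[C < 10 and D > 7]: keep tuples satisfying C < 10 and D > 7 → {(1, 10), (4, 39), (5, 10)}
Taking the union: {(1, 10), (20, 6), (21, 19), (27, 26), (33, 34), (35, 37), (35, 38), (36, 10), (4, 39), (5, 10)}
Taking the difference: {(1, 10), (20, 6), (21, 19), (27, 26), (33, 34), (35, 37), (35, 38), (36, 10), (4, 39), (5, 10)}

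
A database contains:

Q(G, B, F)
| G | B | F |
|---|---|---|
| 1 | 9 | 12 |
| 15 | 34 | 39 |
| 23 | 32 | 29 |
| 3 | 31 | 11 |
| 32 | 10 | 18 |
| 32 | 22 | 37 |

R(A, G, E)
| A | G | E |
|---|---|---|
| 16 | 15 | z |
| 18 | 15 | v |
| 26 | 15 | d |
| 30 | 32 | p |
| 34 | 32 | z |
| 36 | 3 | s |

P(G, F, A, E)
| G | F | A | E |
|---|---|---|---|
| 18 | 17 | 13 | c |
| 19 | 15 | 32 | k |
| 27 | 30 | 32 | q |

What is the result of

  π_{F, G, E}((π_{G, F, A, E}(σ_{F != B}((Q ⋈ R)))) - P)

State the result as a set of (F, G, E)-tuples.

Joining Q and R on G yields {(15, 34, 39, 16, z), (15, 34, 39, 18, v), (15, 34, 39, 26, d), (3, 31, 11, 36, s), (32, 10, 18, 30, p), (32, 10, 18, 34, z), (32, 22, 37, 30, p), (32, 22, 37, 34, z)}.
Filtering on F != B leaves {(15, 34, 39, 16, z), (15, 34, 39, 18, v), (15, 34, 39, 26, d), (3, 31, 11, 36, s), (32, 10, 18, 30, p), (32, 10, 18, 34, z), (32, 22, 37, 30, p), (32, 22, 37, 34, z)}.
π_{G, F, A, E} gives {(15, 39, 16, z), (15, 39, 18, v), (15, 39, 26, d), (3, 11, 36, s), (32, 18, 30, p), (32, 18, 34, z), (32, 37, 30, p), (32, 37, 34, z)}.
Difference: {(15, 39, 16, z), (15, 39, 18, v), (15, 39, 26, d), (3, 11, 36, s), (32, 18, 30, p), (32, 18, 34, z), (32, 37, 30, p), (32, 37, 34, z)} with {(18, 17, 13, c), (19, 15, 32, k), (27, 30, 32, q)} → {(15, 39, 16, z), (15, 39, 18, v), (15, 39, 26, d), (3, 11, 36, s), (32, 18, 30, p), (32, 18, 34, z), (32, 37, 30, p), (32, 37, 34, z)}
π_{F, G, E} gives {(11, 3, s), (18, 32, p), (18, 32, z), (37, 32, p), (37, 32, z), (39, 15, d), (39, 15, v), (39, 15, z)}.

{(11, 3, s), (18, 32, p), (18, 32, z), (37, 32, p), (37, 32, z), (39, 15, d), (39, 15, v), (39, 15, z)}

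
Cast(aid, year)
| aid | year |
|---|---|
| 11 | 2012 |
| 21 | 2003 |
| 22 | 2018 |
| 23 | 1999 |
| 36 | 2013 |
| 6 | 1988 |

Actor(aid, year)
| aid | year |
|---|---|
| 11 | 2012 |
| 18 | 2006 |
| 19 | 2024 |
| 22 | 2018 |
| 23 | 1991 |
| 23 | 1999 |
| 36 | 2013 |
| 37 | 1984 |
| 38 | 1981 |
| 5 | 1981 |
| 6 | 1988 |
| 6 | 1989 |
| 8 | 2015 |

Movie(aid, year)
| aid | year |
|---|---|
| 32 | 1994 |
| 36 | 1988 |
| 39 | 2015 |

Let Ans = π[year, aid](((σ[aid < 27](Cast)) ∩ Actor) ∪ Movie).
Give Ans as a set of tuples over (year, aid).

{(1988, 36), (1988, 6), (1994, 32), (1999, 23), (2012, 11), (2015, 39), (2018, 22)}

Filtering on aid < 27 leaves {(11, 2012), (21, 2003), (22, 2018), (23, 1999), (6, 1988)}.
Taking the intersection: {(11, 2012), (22, 2018), (23, 1999), (6, 1988)}
Taking the union: {(11, 2012), (22, 2018), (23, 1999), (32, 1994), (36, 1988), (39, 2015), (6, 1988)}
π[year, aid]: project onto (year, aid) → {(1988, 36), (1988, 6), (1994, 32), (1999, 23), (2012, 11), (2015, 39), (2018, 22)}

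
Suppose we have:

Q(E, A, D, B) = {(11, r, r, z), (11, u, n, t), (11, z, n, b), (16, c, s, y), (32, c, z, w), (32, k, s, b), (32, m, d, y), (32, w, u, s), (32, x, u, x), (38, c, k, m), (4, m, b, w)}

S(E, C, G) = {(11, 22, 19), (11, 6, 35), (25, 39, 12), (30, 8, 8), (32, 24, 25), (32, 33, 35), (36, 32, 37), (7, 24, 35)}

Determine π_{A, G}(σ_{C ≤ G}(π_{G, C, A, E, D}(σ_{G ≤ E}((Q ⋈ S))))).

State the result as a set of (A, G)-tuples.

Joining Q and S on E yields {(11, r, r, z, 22, 19), (11, r, r, z, 6, 35), (11, u, n, t, 22, 19), (11, u, n, t, 6, 35), (11, z, n, b, 22, 19), (11, z, n, b, 6, 35), (32, c, z, w, 24, 25), (32, c, z, w, 33, 35), (32, k, s, b, 24, 25), (32, k, s, b, 33, 35), (32, m, d, y, 24, 25), (32, m, d, y, 33, 35), (32, w, u, s, 24, 25), (32, w, u, s, 33, 35), (32, x, u, x, 24, 25), (32, x, u, x, 33, 35)}.
Apply σ_{G ≤ E}; surviving tuples: {(32, c, z, w, 24, 25), (32, k, s, b, 24, 25), (32, m, d, y, 24, 25), (32, w, u, s, 24, 25), (32, x, u, x, 24, 25)}
Projecting to G, C, A, E, D: {(25, 24, c, 32, z), (25, 24, k, 32, s), (25, 24, m, 32, d), (25, 24, w, 32, u), (25, 24, x, 32, u)}
Apply σ_{C ≤ G}; surviving tuples: {(25, 24, c, 32, z), (25, 24, k, 32, s), (25, 24, m, 32, d), (25, 24, w, 32, u), (25, 24, x, 32, u)}
Projecting to A, G: {(c, 25), (k, 25), (m, 25), (w, 25), (x, 25)}

{(c, 25), (k, 25), (m, 25), (w, 25), (x, 25)}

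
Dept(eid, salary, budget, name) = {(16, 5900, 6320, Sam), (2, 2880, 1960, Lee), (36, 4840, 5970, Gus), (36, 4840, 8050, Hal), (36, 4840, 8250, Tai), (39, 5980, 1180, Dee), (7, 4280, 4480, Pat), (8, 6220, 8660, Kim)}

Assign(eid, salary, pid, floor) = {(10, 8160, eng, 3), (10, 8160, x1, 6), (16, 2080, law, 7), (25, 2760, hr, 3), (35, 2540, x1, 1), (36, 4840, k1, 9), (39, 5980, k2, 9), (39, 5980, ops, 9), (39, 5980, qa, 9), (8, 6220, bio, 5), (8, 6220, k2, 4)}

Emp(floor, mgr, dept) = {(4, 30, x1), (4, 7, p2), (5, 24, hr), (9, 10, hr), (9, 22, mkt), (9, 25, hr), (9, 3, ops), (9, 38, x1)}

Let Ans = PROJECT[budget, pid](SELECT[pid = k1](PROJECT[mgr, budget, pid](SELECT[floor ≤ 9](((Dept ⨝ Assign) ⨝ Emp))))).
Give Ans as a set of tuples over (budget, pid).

Dept ⋈ Assign (natural join on eid, salary): {(36, 4840, 5970, Gus, k1, 9), (36, 4840, 8050, Hal, k1, 9), (36, 4840, 8250, Tai, k1, 9), (39, 5980, 1180, Dee, k2, 9), (39, 5980, 1180, Dee, ops, 9), (39, 5980, 1180, Dee, qa, 9), (8, 6220, 8660, Kim, bio, 5), (8, 6220, 8660, Kim, k2, 4)}
(Dept ⨝ Assign) ⋈ Emp (natural join on floor): {(36, 4840, 5970, Gus, k1, 9, 10, hr), (36, 4840, 5970, Gus, k1, 9, 22, mkt), (36, 4840, 5970, Gus, k1, 9, 25, hr), (36, 4840, 5970, Gus, k1, 9, 3, ops), (36, 4840, 5970, Gus, k1, 9, 38, x1), (36, 4840, 8050, Hal, k1, 9, 10, hr), (36, 4840, 8050, Hal, k1, 9, 22, mkt), (36, 4840, 8050, Hal, k1, 9, 25, hr), (36, 4840, 8050, Hal, k1, 9, 3, ops), (36, 4840, 8050, Hal, k1, 9, 38, x1), (36, 4840, 8250, Tai, k1, 9, 10, hr), (36, 4840, 8250, Tai, k1, 9, 22, mkt), (36, 4840, 8250, Tai, k1, 9, 25, hr), (36, 4840, 8250, Tai, k1, 9, 3, ops), (36, 4840, 8250, Tai, k1, 9, 38, x1), (39, 5980, 1180, Dee, k2, 9, 10, hr), (39, 5980, 1180, Dee, k2, 9, 22, mkt), (39, 5980, 1180, Dee, k2, 9, 25, hr), (39, 5980, 1180, Dee, k2, 9, 3, ops), (39, 5980, 1180, Dee, k2, 9, 38, x1), (39, 5980, 1180, Dee, ops, 9, 10, hr), (39, 5980, 1180, Dee, ops, 9, 22, mkt), (39, 5980, 1180, Dee, ops, 9, 25, hr), (39, 5980, 1180, Dee, ops, 9, 3, ops), (39, 5980, 1180, Dee, ops, 9, 38, x1), (39, 5980, 1180, Dee, qa, 9, 10, hr), (39, 5980, 1180, Dee, qa, 9, 22, mkt), (39, 5980, 1180, Dee, qa, 9, 25, hr), (39, 5980, 1180, Dee, qa, 9, 3, ops), (39, 5980, 1180, Dee, qa, 9, 38, x1), (8, 6220, 8660, Kim, bio, 5, 24, hr), (8, 6220, 8660, Kim, k2, 4, 30, x1), (8, 6220, 8660, Kim, k2, 4, 7, p2)}
Filtering on floor ≤ 9 leaves {(36, 4840, 5970, Gus, k1, 9, 10, hr), (36, 4840, 5970, Gus, k1, 9, 22, mkt), (36, 4840, 5970, Gus, k1, 9, 25, hr), (36, 4840, 5970, Gus, k1, 9, 3, ops), (36, 4840, 5970, Gus, k1, 9, 38, x1), (36, 4840, 8050, Hal, k1, 9, 10, hr), (36, 4840, 8050, Hal, k1, 9, 22, mkt), (36, 4840, 8050, Hal, k1, 9, 25, hr), (36, 4840, 8050, Hal, k1, 9, 3, ops), (36, 4840, 8050, Hal, k1, 9, 38, x1), (36, 4840, 8250, Tai, k1, 9, 10, hr), (36, 4840, 8250, Tai, k1, 9, 22, mkt), (36, 4840, 8250, Tai, k1, 9, 25, hr), (36, 4840, 8250, Tai, k1, 9, 3, ops), (36, 4840, 8250, Tai, k1, 9, 38, x1), (39, 5980, 1180, Dee, k2, 9, 10, hr), (39, 5980, 1180, Dee, k2, 9, 22, mkt), (39, 5980, 1180, Dee, k2, 9, 25, hr), (39, 5980, 1180, Dee, k2, 9, 3, ops), (39, 5980, 1180, Dee, k2, 9, 38, x1), (39, 5980, 1180, Dee, ops, 9, 10, hr), (39, 5980, 1180, Dee, ops, 9, 22, mkt), (39, 5980, 1180, Dee, ops, 9, 25, hr), (39, 5980, 1180, Dee, ops, 9, 3, ops), (39, 5980, 1180, Dee, ops, 9, 38, x1), (39, 5980, 1180, Dee, qa, 9, 10, hr), (39, 5980, 1180, Dee, qa, 9, 22, mkt), (39, 5980, 1180, Dee, qa, 9, 25, hr), (39, 5980, 1180, Dee, qa, 9, 3, ops), (39, 5980, 1180, Dee, qa, 9, 38, x1), (8, 6220, 8660, Kim, bio, 5, 24, hr), (8, 6220, 8660, Kim, k2, 4, 30, x1), (8, 6220, 8660, Kim, k2, 4, 7, p2)}.
Keep only column(s) mgr, budget, pid: {(10, 1180, k2), (10, 1180, ops), (10, 1180, qa), (10, 5970, k1), (10, 8050, k1), (10, 8250, k1), (22, 1180, k2), (22, 1180, ops), (22, 1180, qa), (22, 5970, k1), (22, 8050, k1), (22, 8250, k1), (24, 8660, bio), (25, 1180, k2), (25, 1180, ops), (25, 1180, qa), (25, 5970, k1), (25, 8050, k1), (25, 8250, k1), (3, 1180, k2), (3, 1180, ops), (3, 1180, qa), (3, 5970, k1), (3, 8050, k1), (3, 8250, k1), (30, 8660, k2), (38, 1180, k2), (38, 1180, ops), (38, 1180, qa), (38, 5970, k1), (38, 8050, k1), (38, 8250, k1), (7, 8660, k2)}
Filtering on pid = k1 leaves {(10, 5970, k1), (10, 8050, k1), (10, 8250, k1), (22, 5970, k1), (22, 8050, k1), (22, 8250, k1), (25, 5970, k1), (25, 8050, k1), (25, 8250, k1), (3, 5970, k1), (3, 8050, k1), (3, 8250, k1), (38, 5970, k1), (38, 8050, k1), (38, 8250, k1)}.
Keep only column(s) budget, pid (12 duplicate(s) eliminated): {(5970, k1), (8050, k1), (8250, k1)}

{(5970, k1), (8050, k1), (8250, k1)}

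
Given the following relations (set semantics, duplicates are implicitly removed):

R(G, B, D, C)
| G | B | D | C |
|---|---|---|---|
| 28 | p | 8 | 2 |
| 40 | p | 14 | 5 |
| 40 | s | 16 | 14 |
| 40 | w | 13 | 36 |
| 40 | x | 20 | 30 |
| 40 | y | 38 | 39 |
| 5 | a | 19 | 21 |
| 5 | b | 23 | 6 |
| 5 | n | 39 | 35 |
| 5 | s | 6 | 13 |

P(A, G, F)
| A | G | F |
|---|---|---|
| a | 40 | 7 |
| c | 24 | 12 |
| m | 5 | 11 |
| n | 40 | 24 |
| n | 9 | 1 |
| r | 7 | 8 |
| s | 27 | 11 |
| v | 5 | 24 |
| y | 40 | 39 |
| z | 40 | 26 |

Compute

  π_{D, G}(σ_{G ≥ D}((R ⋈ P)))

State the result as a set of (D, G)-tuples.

{(13, 40), (14, 40), (16, 40), (20, 40), (38, 40)}

Natural join on G: {(40, p, 14, 5, a, 7), (40, p, 14, 5, n, 24), (40, p, 14, 5, y, 39), (40, p, 14, 5, z, 26), (40, s, 16, 14, a, 7), (40, s, 16, 14, n, 24), (40, s, 16, 14, y, 39), (40, s, 16, 14, z, 26), (40, w, 13, 36, a, 7), (40, w, 13, 36, n, 24), (40, w, 13, 36, y, 39), (40, w, 13, 36, z, 26), (40, x, 20, 30, a, 7), (40, x, 20, 30, n, 24), (40, x, 20, 30, y, 39), (40, x, 20, 30, z, 26), (40, y, 38, 39, a, 7), (40, y, 38, 39, n, 24), (40, y, 38, 39, y, 39), (40, y, 38, 39, z, 26), (5, a, 19, 21, m, 11), (5, a, 19, 21, v, 24), (5, b, 23, 6, m, 11), (5, b, 23, 6, v, 24), (5, n, 39, 35, m, 11), (5, n, 39, 35, v, 24), (5, s, 6, 13, m, 11), (5, s, 6, 13, v, 24)}
σ[G ≥ D]: keep tuples satisfying G ≥ D → {(40, p, 14, 5, a, 7), (40, p, 14, 5, n, 24), (40, p, 14, 5, y, 39), (40, p, 14, 5, z, 26), (40, s, 16, 14, a, 7), (40, s, 16, 14, n, 24), (40, s, 16, 14, y, 39), (40, s, 16, 14, z, 26), (40, w, 13, 36, a, 7), (40, w, 13, 36, n, 24), (40, w, 13, 36, y, 39), (40, w, 13, 36, z, 26), (40, x, 20, 30, a, 7), (40, x, 20, 30, n, 24), (40, x, 20, 30, y, 39), (40, x, 20, 30, z, 26), (40, y, 38, 39, a, 7), (40, y, 38, 39, n, 24), (40, y, 38, 39, y, 39), (40, y, 38, 39, z, 26)}
Keep only column(s) D, G (15 duplicate(s) eliminated): {(13, 40), (14, 40), (16, 40), (20, 40), (38, 40)}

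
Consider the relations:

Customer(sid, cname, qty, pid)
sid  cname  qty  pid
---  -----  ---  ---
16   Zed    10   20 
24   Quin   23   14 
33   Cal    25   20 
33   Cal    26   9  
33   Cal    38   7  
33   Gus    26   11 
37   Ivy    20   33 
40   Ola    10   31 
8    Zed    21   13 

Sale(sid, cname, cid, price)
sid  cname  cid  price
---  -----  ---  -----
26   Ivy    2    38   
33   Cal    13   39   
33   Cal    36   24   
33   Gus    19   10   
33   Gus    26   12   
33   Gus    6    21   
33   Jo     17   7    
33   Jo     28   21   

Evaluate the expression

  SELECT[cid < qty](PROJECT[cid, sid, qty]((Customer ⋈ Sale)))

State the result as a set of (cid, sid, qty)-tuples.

Natural join on sid, cname: {(33, Cal, 25, 20, 13, 39), (33, Cal, 25, 20, 36, 24), (33, Cal, 26, 9, 13, 39), (33, Cal, 26, 9, 36, 24), (33, Cal, 38, 7, 13, 39), (33, Cal, 38, 7, 36, 24), (33, Gus, 26, 11, 19, 10), (33, Gus, 26, 11, 26, 12), (33, Gus, 26, 11, 6, 21)}
π_{cid, sid, qty} gives {(13, 33, 25), (13, 33, 26), (13, 33, 38), (19, 33, 26), (26, 33, 26), (36, 33, 25), (36, 33, 26), (36, 33, 38), (6, 33, 26)}.
σ[cid < qty]: keep tuples satisfying cid < qty → {(13, 33, 25), (13, 33, 26), (13, 33, 38), (19, 33, 26), (36, 33, 38), (6, 33, 26)}

{(13, 33, 25), (13, 33, 26), (13, 33, 38), (19, 33, 26), (36, 33, 38), (6, 33, 26)}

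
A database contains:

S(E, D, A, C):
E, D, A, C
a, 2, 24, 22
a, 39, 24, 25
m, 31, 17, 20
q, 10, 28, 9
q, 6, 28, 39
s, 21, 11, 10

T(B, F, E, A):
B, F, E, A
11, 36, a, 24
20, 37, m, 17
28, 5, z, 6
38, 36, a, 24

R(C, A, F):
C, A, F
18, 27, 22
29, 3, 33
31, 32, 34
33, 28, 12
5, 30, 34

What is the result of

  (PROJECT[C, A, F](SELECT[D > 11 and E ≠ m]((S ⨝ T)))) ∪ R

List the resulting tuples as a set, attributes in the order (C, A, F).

Joining S and T on E, A yields {(a, 2, 24, 22, 11, 36), (a, 2, 24, 22, 38, 36), (a, 39, 24, 25, 11, 36), (a, 39, 24, 25, 38, 36), (m, 31, 17, 20, 20, 37)}.
Apply σ_{D > 11 and E ≠ m}; surviving tuples: {(a, 39, 24, 25, 11, 36), (a, 39, 24, 25, 38, 36)}
Keep only column(s) C, A, F (1 duplicate(s) eliminated): {(25, 24, 36)}
Set union of the two operands is {(18, 27, 22), (25, 24, 36), (29, 3, 33), (31, 32, 34), (33, 28, 12), (5, 30, 34)}.

{(18, 27, 22), (25, 24, 36), (29, 3, 33), (31, 32, 34), (33, 28, 12), (5, 30, 34)}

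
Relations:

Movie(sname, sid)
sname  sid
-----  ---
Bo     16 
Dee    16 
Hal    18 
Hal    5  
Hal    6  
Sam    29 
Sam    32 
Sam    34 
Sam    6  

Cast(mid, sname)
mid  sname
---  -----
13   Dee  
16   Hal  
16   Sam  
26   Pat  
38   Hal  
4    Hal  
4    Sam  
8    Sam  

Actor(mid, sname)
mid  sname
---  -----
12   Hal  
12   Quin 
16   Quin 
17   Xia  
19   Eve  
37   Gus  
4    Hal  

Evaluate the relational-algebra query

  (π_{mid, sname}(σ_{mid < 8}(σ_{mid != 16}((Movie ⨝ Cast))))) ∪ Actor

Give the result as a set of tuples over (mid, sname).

Joining Movie and Cast on sname yields {(Dee, 16, 13), (Hal, 18, 16), (Hal, 18, 38), (Hal, 18, 4), (Hal, 5, 16), (Hal, 5, 38), (Hal, 5, 4), (Hal, 6, 16), (Hal, 6, 38), (Hal, 6, 4), (Sam, 29, 16), (Sam, 29, 4), (Sam, 29, 8), (Sam, 32, 16), (Sam, 32, 4), (Sam, 32, 8), (Sam, 34, 16), (Sam, 34, 4), (Sam, 34, 8), (Sam, 6, 16), (Sam, 6, 4), (Sam, 6, 8)}.
σ[mid != 16]: keep tuples satisfying mid != 16 → {(Dee, 16, 13), (Hal, 18, 38), (Hal, 18, 4), (Hal, 5, 38), (Hal, 5, 4), (Hal, 6, 38), (Hal, 6, 4), (Sam, 29, 4), (Sam, 29, 8), (Sam, 32, 4), (Sam, 32, 8), (Sam, 34, 4), (Sam, 34, 8), (Sam, 6, 4), (Sam, 6, 8)}
σ[mid < 8]: keep tuples satisfying mid < 8 → {(Hal, 18, 4), (Hal, 5, 4), (Hal, 6, 4), (Sam, 29, 4), (Sam, 32, 4), (Sam, 34, 4), (Sam, 6, 4)}
π[mid, sname]: project onto (mid, sname) (5 duplicate(s) eliminated) → {(4, Hal), (4, Sam)}
Set union of the two operands is {(12, Hal), (12, Quin), (16, Quin), (17, Xia), (19, Eve), (37, Gus), (4, Hal), (4, Sam)}.

{(12, Hal), (12, Quin), (16, Quin), (17, Xia), (19, Eve), (37, Gus), (4, Hal), (4, Sam)}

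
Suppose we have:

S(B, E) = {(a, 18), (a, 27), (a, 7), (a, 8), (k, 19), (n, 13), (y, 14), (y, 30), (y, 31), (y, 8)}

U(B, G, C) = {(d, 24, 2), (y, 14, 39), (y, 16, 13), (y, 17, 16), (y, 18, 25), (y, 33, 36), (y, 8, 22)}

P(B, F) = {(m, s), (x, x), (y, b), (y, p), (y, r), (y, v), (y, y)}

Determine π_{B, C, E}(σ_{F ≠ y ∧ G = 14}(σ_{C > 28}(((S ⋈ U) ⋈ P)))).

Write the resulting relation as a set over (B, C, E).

{(y, 39, 14), (y, 39, 30), (y, 39, 31), (y, 39, 8)}

Natural join on B: {(y, 14, 14, 39), (y, 14, 16, 13), (y, 14, 17, 16), (y, 14, 18, 25), (y, 14, 33, 36), (y, 14, 8, 22), (y, 30, 14, 39), (y, 30, 16, 13), (y, 30, 17, 16), (y, 30, 18, 25), (y, 30, 33, 36), (y, 30, 8, 22), (y, 31, 14, 39), (y, 31, 16, 13), (y, 31, 17, 16), (y, 31, 18, 25), (y, 31, 33, 36), (y, 31, 8, 22), (y, 8, 14, 39), (y, 8, 16, 13), (y, 8, 17, 16), (y, 8, 18, 25), (y, 8, 33, 36), (y, 8, 8, 22)}
Natural join on B: {(y, 14, 14, 39, b), (y, 14, 14, 39, p), (y, 14, 14, 39, r), (y, 14, 14, 39, v), (y, 14, 14, 39, y), (y, 14, 16, 13, b), (y, 14, 16, 13, p), (y, 14, 16, 13, r), (y, 14, 16, 13, v), (y, 14, 16, 13, y), (y, 14, 17, 16, b), (y, 14, 17, 16, p), (y, 14, 17, 16, r), (y, 14, 17, 16, v), (y, 14, 17, 16, y), (y, 14, 18, 25, b), (y, 14, 18, 25, p), (y, 14, 18, 25, r), (y, 14, 18, 25, v), (y, 14, 18, 25, y), (y, 14, 33, 36, b), (y, 14, 33, 36, p), (y, 14, 33, 36, r), (y, 14, 33, 36, v), (y, 14, 33, 36, y), (y, 14, 8, 22, b), (y, 14, 8, 22, p), (y, 14, 8, 22, r), (y, 14, 8, 22, v), (y, 14, 8, 22, y), (y, 30, 14, 39, b), (y, 30, 14, 39, p), (y, 30, 14, 39, r), (y, 30, 14, 39, v), (y, 30, 14, 39, y), (y, 30, 16, 13, b), (y, 30, 16, 13, p), (y, 30, 16, 13, r), (y, 30, 16, 13, v), (y, 30, 16, 13, y), (y, 30, 17, 16, b), (y, 30, 17, 16, p), (y, 30, 17, 16, r), (y, 30, 17, 16, v), (y, 30, 17, 16, y), (y, 30, 18, 25, b), (y, 30, 18, 25, p), (y, 30, 18, 25, r), (y, 30, 18, 25, v), (y, 30, 18, 25, y), (y, 30, 33, 36, b), (y, 30, 33, 36, p), (y, 30, 33, 36, r), (y, 30, 33, 36, v), (y, 30, 33, 36, y), (y, 30, 8, 22, b), (y, 30, 8, 22, p), (y, 30, 8, 22, r), (y, 30, 8, 22, v), (y, 30, 8, 22, y), (y, 31, 14, 39, b), (y, 31, 14, 39, p), (y, 31, 14, 39, r), (y, 31, 14, 39, v), (y, 31, 14, 39, y), (y, 31, 16, 13, b), (y, 31, 16, 13, p), (y, 31, 16, 13, r), (y, 31, 16, 13, v), (y, 31, 16, 13, y), (y, 31, 17, 16, b), (y, 31, 17, 16, p), (y, 31, 17, 16, r), (y, 31, 17, 16, v), (y, 31, 17, 16, y), (y, 31, 18, 25, b), (y, 31, 18, 25, p), (y, 31, 18, 25, r), (y, 31, 18, 25, v), (y, 31, 18, 25, y), (y, 31, 33, 36, b), (y, 31, 33, 36, p), (y, 31, 33, 36, r), (y, 31, 33, 36, v), (y, 31, 33, 36, y), (y, 31, 8, 22, b), (y, 31, 8, 22, p), (y, 31, 8, 22, r), (y, 31, 8, 22, v), (y, 31, 8, 22, y), (y, 8, 14, 39, b), (y, 8, 14, 39, p), (y, 8, 14, 39, r), (y, 8, 14, 39, v), (y, 8, 14, 39, y), (y, 8, 16, 13, b), (y, 8, 16, 13, p), (y, 8, 16, 13, r), (y, 8, 16, 13, v), (y, 8, 16, 13, y), (y, 8, 17, 16, b), (y, 8, 17, 16, p), (y, 8, 17, 16, r), (y, 8, 17, 16, v), (y, 8, 17, 16, y), (y, 8, 18, 25, b), (y, 8, 18, 25, p), (y, 8, 18, 25, r), (y, 8, 18, 25, v), (y, 8, 18, 25, y), (y, 8, 33, 36, b), (y, 8, 33, 36, p), (y, 8, 33, 36, r), (y, 8, 33, 36, v), (y, 8, 33, 36, y), (y, 8, 8, 22, b), (y, 8, 8, 22, p), (y, 8, 8, 22, r), (y, 8, 8, 22, v), (y, 8, 8, 22, y)}
Apply σ_{C > 28}; surviving tuples: {(y, 14, 14, 39, b), (y, 14, 14, 39, p), (y, 14, 14, 39, r), (y, 14, 14, 39, v), (y, 14, 14, 39, y), (y, 14, 33, 36, b), (y, 14, 33, 36, p), (y, 14, 33, 36, r), (y, 14, 33, 36, v), (y, 14, 33, 36, y), (y, 30, 14, 39, b), (y, 30, 14, 39, p), (y, 30, 14, 39, r), (y, 30, 14, 39, v), (y, 30, 14, 39, y), (y, 30, 33, 36, b), (y, 30, 33, 36, p), (y, 30, 33, 36, r), (y, 30, 33, 36, v), (y, 30, 33, 36, y), (y, 31, 14, 39, b), (y, 31, 14, 39, p), (y, 31, 14, 39, r), (y, 31, 14, 39, v), (y, 31, 14, 39, y), (y, 31, 33, 36, b), (y, 31, 33, 36, p), (y, 31, 33, 36, r), (y, 31, 33, 36, v), (y, 31, 33, 36, y), (y, 8, 14, 39, b), (y, 8, 14, 39, p), (y, 8, 14, 39, r), (y, 8, 14, 39, v), (y, 8, 14, 39, y), (y, 8, 33, 36, b), (y, 8, 33, 36, p), (y, 8, 33, 36, r), (y, 8, 33, 36, v), (y, 8, 33, 36, y)}
Apply σ_{F ≠ y ∧ G = 14}; surviving tuples: {(y, 14, 14, 39, b), (y, 14, 14, 39, p), (y, 14, 14, 39, r), (y, 14, 14, 39, v), (y, 30, 14, 39, b), (y, 30, 14, 39, p), (y, 30, 14, 39, r), (y, 30, 14, 39, v), (y, 31, 14, 39, b), (y, 31, 14, 39, p), (y, 31, 14, 39, r), (y, 31, 14, 39, v), (y, 8, 14, 39, b), (y, 8, 14, 39, p), (y, 8, 14, 39, r), (y, 8, 14, 39, v)}
π[B, C, E]: project onto (B, C, E) (12 duplicate(s) eliminated) → {(y, 39, 14), (y, 39, 30), (y, 39, 31), (y, 39, 8)}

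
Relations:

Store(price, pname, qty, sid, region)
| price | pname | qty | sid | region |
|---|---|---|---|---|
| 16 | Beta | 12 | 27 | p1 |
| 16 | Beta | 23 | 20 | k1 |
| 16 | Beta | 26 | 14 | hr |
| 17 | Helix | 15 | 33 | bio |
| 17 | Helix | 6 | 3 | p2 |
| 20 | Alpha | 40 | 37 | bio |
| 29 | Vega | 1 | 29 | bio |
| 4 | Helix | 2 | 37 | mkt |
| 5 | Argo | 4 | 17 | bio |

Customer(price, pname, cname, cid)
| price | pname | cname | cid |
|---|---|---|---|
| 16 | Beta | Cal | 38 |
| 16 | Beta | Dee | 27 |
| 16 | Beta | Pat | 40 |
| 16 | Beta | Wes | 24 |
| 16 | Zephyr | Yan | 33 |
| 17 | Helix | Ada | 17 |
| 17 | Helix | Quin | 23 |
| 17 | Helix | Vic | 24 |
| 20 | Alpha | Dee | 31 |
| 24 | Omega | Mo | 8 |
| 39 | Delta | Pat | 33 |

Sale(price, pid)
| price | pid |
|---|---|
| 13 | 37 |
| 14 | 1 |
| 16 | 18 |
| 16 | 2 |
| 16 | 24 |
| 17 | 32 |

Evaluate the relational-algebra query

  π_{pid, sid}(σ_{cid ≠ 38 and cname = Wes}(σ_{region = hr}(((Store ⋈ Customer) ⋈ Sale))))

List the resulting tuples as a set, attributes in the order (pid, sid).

Store ⋈ Customer (natural join on price, pname): {(16, Beta, 12, 27, p1, Cal, 38), (16, Beta, 12, 27, p1, Dee, 27), (16, Beta, 12, 27, p1, Pat, 40), (16, Beta, 12, 27, p1, Wes, 24), (16, Beta, 23, 20, k1, Cal, 38), (16, Beta, 23, 20, k1, Dee, 27), (16, Beta, 23, 20, k1, Pat, 40), (16, Beta, 23, 20, k1, Wes, 24), (16, Beta, 26, 14, hr, Cal, 38), (16, Beta, 26, 14, hr, Dee, 27), (16, Beta, 26, 14, hr, Pat, 40), (16, Beta, 26, 14, hr, Wes, 24), (17, Helix, 15, 33, bio, Ada, 17), (17, Helix, 15, 33, bio, Quin, 23), (17, Helix, 15, 33, bio, Vic, 24), (17, Helix, 6, 3, p2, Ada, 17), (17, Helix, 6, 3, p2, Quin, 23), (17, Helix, 6, 3, p2, Vic, 24), (20, Alpha, 40, 37, bio, Dee, 31)}
(Store ⋈ Customer) ⋈ Sale (natural join on price): {(16, Beta, 12, 27, p1, Cal, 38, 18), (16, Beta, 12, 27, p1, Cal, 38, 2), (16, Beta, 12, 27, p1, Cal, 38, 24), (16, Beta, 12, 27, p1, Dee, 27, 18), (16, Beta, 12, 27, p1, Dee, 27, 2), (16, Beta, 12, 27, p1, Dee, 27, 24), (16, Beta, 12, 27, p1, Pat, 40, 18), (16, Beta, 12, 27, p1, Pat, 40, 2), (16, Beta, 12, 27, p1, Pat, 40, 24), (16, Beta, 12, 27, p1, Wes, 24, 18), (16, Beta, 12, 27, p1, Wes, 24, 2), (16, Beta, 12, 27, p1, Wes, 24, 24), (16, Beta, 23, 20, k1, Cal, 38, 18), (16, Beta, 23, 20, k1, Cal, 38, 2), (16, Beta, 23, 20, k1, Cal, 38, 24), (16, Beta, 23, 20, k1, Dee, 27, 18), (16, Beta, 23, 20, k1, Dee, 27, 2), (16, Beta, 23, 20, k1, Dee, 27, 24), (16, Beta, 23, 20, k1, Pat, 40, 18), (16, Beta, 23, 20, k1, Pat, 40, 2), (16, Beta, 23, 20, k1, Pat, 40, 24), (16, Beta, 23, 20, k1, Wes, 24, 18), (16, Beta, 23, 20, k1, Wes, 24, 2), (16, Beta, 23, 20, k1, Wes, 24, 24), (16, Beta, 26, 14, hr, Cal, 38, 18), (16, Beta, 26, 14, hr, Cal, 38, 2), (16, Beta, 26, 14, hr, Cal, 38, 24), (16, Beta, 26, 14, hr, Dee, 27, 18), (16, Beta, 26, 14, hr, Dee, 27, 2), (16, Beta, 26, 14, hr, Dee, 27, 24), (16, Beta, 26, 14, hr, Pat, 40, 18), (16, Beta, 26, 14, hr, Pat, 40, 2), (16, Beta, 26, 14, hr, Pat, 40, 24), (16, Beta, 26, 14, hr, Wes, 24, 18), (16, Beta, 26, 14, hr, Wes, 24, 2), (16, Beta, 26, 14, hr, Wes, 24, 24), (17, Helix, 15, 33, bio, Ada, 17, 32), (17, Helix, 15, 33, bio, Quin, 23, 32), (17, Helix, 15, 33, bio, Vic, 24, 32), (17, Helix, 6, 3, p2, Ada, 17, 32), (17, Helix, 6, 3, p2, Quin, 23, 32), (17, Helix, 6, 3, p2, Vic, 24, 32)}
Apply σ_{region = hr}; surviving tuples: {(16, Beta, 26, 14, hr, Cal, 38, 18), (16, Beta, 26, 14, hr, Cal, 38, 2), (16, Beta, 26, 14, hr, Cal, 38, 24), (16, Beta, 26, 14, hr, Dee, 27, 18), (16, Beta, 26, 14, hr, Dee, 27, 2), (16, Beta, 26, 14, hr, Dee, 27, 24), (16, Beta, 26, 14, hr, Pat, 40, 18), (16, Beta, 26, 14, hr, Pat, 40, 2), (16, Beta, 26, 14, hr, Pat, 40, 24), (16, Beta, 26, 14, hr, Wes, 24, 18), (16, Beta, 26, 14, hr, Wes, 24, 2), (16, Beta, 26, 14, hr, Wes, 24, 24)}
Apply σ_{cid ≠ 38 and cname = Wes}; surviving tuples: {(16, Beta, 26, 14, hr, Wes, 24, 18), (16, Beta, 26, 14, hr, Wes, 24, 2), (16, Beta, 26, 14, hr, Wes, 24, 24)}
π_{pid, sid} gives {(18, 14), (2, 14), (24, 14)}.

{(18, 14), (2, 14), (24, 14)}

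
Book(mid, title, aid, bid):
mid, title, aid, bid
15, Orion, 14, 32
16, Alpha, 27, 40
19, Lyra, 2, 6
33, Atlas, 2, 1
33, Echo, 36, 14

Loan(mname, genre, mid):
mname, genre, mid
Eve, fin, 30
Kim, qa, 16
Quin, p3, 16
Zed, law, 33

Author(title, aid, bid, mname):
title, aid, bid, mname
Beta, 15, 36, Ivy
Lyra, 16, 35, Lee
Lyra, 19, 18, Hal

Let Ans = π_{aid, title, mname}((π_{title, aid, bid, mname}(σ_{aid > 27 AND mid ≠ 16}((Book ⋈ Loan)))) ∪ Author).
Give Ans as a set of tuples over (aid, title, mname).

{(15, Beta, Ivy), (16, Lyra, Lee), (19, Lyra, Hal), (36, Echo, Zed)}

Book ⋈ Loan (natural join on mid): {(16, Alpha, 27, 40, Kim, qa), (16, Alpha, 27, 40, Quin, p3), (33, Atlas, 2, 1, Zed, law), (33, Echo, 36, 14, Zed, law)}
Selection aid > 27 AND mid ≠ 16: {(33, Echo, 36, 14, Zed, law)}
Projecting to title, aid, bid, mname: {(Echo, 36, 14, Zed)}
Union: {(Echo, 36, 14, Zed)} with {(Beta, 15, 36, Ivy), (Lyra, 16, 35, Lee), (Lyra, 19, 18, Hal)} → {(Beta, 15, 36, Ivy), (Echo, 36, 14, Zed), (Lyra, 16, 35, Lee), (Lyra, 19, 18, Hal)}
Projecting to aid, title, mname: {(15, Beta, Ivy), (16, Lyra, Lee), (19, Lyra, Hal), (36, Echo, Zed)}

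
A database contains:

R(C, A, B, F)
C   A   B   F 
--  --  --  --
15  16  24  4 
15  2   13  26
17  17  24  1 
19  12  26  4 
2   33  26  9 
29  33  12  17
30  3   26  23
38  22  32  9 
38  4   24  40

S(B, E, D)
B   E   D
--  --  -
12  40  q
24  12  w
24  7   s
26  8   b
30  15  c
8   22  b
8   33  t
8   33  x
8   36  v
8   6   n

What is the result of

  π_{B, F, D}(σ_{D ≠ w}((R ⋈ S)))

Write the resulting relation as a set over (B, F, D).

Natural join on B: {(15, 16, 24, 4, 12, w), (15, 16, 24, 4, 7, s), (17, 17, 24, 1, 12, w), (17, 17, 24, 1, 7, s), (19, 12, 26, 4, 8, b), (2, 33, 26, 9, 8, b), (29, 33, 12, 17, 40, q), (30, 3, 26, 23, 8, b), (38, 4, 24, 40, 12, w), (38, 4, 24, 40, 7, s)}
Apply σ_{D ≠ w}; surviving tuples: {(15, 16, 24, 4, 7, s), (17, 17, 24, 1, 7, s), (19, 12, 26, 4, 8, b), (2, 33, 26, 9, 8, b), (29, 33, 12, 17, 40, q), (30, 3, 26, 23, 8, b), (38, 4, 24, 40, 7, s)}
Keep only column(s) B, F, D: {(12, 17, q), (24, 1, s), (24, 4, s), (24, 40, s), (26, 23, b), (26, 4, b), (26, 9, b)}

{(12, 17, q), (24, 1, s), (24, 4, s), (24, 40, s), (26, 23, b), (26, 4, b), (26, 9, b)}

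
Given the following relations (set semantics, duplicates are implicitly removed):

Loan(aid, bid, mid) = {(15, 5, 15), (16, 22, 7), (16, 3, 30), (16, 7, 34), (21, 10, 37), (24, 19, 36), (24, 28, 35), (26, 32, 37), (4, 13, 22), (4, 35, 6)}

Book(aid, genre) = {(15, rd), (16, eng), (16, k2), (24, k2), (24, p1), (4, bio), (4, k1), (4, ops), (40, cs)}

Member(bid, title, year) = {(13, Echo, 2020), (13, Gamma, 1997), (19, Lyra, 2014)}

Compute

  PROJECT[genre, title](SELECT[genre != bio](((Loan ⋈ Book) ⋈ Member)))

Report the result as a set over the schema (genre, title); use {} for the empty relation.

Loan ⋈ Book (natural join on aid): {(15, 5, 15, rd), (16, 22, 7, eng), (16, 22, 7, k2), (16, 3, 30, eng), (16, 3, 30, k2), (16, 7, 34, eng), (16, 7, 34, k2), (24, 19, 36, k2), (24, 19, 36, p1), (24, 28, 35, k2), (24, 28, 35, p1), (4, 13, 22, bio), (4, 13, 22, k1), (4, 13, 22, ops), (4, 35, 6, bio), (4, 35, 6, k1), (4, 35, 6, ops)}
(Loan ⋈ Book) ⋈ Member (natural join on bid): {(24, 19, 36, k2, Lyra, 2014), (24, 19, 36, p1, Lyra, 2014), (4, 13, 22, bio, Echo, 2020), (4, 13, 22, bio, Gamma, 1997), (4, 13, 22, k1, Echo, 2020), (4, 13, 22, k1, Gamma, 1997), (4, 13, 22, ops, Echo, 2020), (4, 13, 22, ops, Gamma, 1997)}
Filtering on genre != bio leaves {(24, 19, 36, k2, Lyra, 2014), (24, 19, 36, p1, Lyra, 2014), (4, 13, 22, k1, Echo, 2020), (4, 13, 22, k1, Gamma, 1997), (4, 13, 22, ops, Echo, 2020), (4, 13, 22, ops, Gamma, 1997)}.
Projecting to genre, title: {(k1, Echo), (k1, Gamma), (k2, Lyra), (ops, Echo), (ops, Gamma), (p1, Lyra)}

{(k1, Echo), (k1, Gamma), (k2, Lyra), (ops, Echo), (ops, Gamma), (p1, Lyra)}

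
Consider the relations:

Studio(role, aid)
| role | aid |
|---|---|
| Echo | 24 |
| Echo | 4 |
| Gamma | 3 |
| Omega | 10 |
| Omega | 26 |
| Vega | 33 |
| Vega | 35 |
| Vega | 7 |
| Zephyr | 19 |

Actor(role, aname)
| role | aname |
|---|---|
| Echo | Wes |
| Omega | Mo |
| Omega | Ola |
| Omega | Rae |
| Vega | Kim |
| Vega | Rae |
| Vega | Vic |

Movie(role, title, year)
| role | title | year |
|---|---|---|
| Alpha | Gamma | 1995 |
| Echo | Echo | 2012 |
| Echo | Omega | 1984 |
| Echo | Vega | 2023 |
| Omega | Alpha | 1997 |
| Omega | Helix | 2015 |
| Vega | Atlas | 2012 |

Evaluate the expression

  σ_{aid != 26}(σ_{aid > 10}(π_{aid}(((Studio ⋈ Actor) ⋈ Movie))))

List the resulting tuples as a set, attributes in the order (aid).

{24, 33, 35}

Studio ⋈ Actor (natural join on role): {(Echo, 24, Wes), (Echo, 4, Wes), (Omega, 10, Mo), (Omega, 10, Ola), (Omega, 10, Rae), (Omega, 26, Mo), (Omega, 26, Ola), (Omega, 26, Rae), (Vega, 33, Kim), (Vega, 33, Rae), (Vega, 33, Vic), (Vega, 35, Kim), (Vega, 35, Rae), (Vega, 35, Vic), (Vega, 7, Kim), (Vega, 7, Rae), (Vega, 7, Vic)}
(Studio ⋈ Actor) ⋈ Movie (natural join on role): {(Echo, 24, Wes, Echo, 2012), (Echo, 24, Wes, Omega, 1984), (Echo, 24, Wes, Vega, 2023), (Echo, 4, Wes, Echo, 2012), (Echo, 4, Wes, Omega, 1984), (Echo, 4, Wes, Vega, 2023), (Omega, 10, Mo, Alpha, 1997), (Omega, 10, Mo, Helix, 2015), (Omega, 10, Ola, Alpha, 1997), (Omega, 10, Ola, Helix, 2015), (Omega, 10, Rae, Alpha, 1997), (Omega, 10, Rae, Helix, 2015), (Omega, 26, Mo, Alpha, 1997), (Omega, 26, Mo, Helix, 2015), (Omega, 26, Ola, Alpha, 1997), (Omega, 26, Ola, Helix, 2015), (Omega, 26, Rae, Alpha, 1997), (Omega, 26, Rae, Helix, 2015), (Vega, 33, Kim, Atlas, 2012), (Vega, 33, Rae, Atlas, 2012), (Vega, 33, Vic, Atlas, 2012), (Vega, 35, Kim, Atlas, 2012), (Vega, 35, Rae, Atlas, 2012), (Vega, 35, Vic, Atlas, 2012), (Vega, 7, Kim, Atlas, 2012), (Vega, 7, Rae, Atlas, 2012), (Vega, 7, Vic, Atlas, 2012)}
π[aid]: project onto (aid) (20 duplicate(s) eliminated) → {10, 24, 26, 33, 35, 4, 7}
Selection aid > 10: {24, 26, 33, 35}
Selection aid != 26: {24, 33, 35}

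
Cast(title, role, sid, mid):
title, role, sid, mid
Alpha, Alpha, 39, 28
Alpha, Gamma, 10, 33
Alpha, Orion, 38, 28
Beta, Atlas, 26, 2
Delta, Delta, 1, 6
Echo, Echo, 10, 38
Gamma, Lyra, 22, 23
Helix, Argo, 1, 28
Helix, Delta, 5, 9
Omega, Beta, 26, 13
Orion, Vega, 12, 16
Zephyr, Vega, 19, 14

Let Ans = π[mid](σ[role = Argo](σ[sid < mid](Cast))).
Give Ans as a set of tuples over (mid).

Selection sid < mid: {(Alpha, Gamma, 10, 33), (Delta, Delta, 1, 6), (Echo, Echo, 10, 38), (Gamma, Lyra, 22, 23), (Helix, Argo, 1, 28), (Helix, Delta, 5, 9), (Orion, Vega, 12, 16)}
Selection role = Argo: {(Helix, Argo, 1, 28)}
Projecting to mid: {28}

{28}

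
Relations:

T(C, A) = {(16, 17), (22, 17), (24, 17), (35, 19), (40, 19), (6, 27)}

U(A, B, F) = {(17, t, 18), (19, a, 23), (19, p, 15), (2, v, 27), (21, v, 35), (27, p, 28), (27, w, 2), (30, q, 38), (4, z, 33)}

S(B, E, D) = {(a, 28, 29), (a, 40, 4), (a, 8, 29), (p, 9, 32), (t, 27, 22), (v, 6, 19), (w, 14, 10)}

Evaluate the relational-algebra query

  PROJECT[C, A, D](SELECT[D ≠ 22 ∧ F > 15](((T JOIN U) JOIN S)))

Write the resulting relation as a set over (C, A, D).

T ⋈ U (natural join on A): {(16, 17, t, 18), (22, 17, t, 18), (24, 17, t, 18), (35, 19, a, 23), (35, 19, p, 15), (40, 19, a, 23), (40, 19, p, 15), (6, 27, p, 28), (6, 27, w, 2)}
(T JOIN U) ⋈ S (natural join on B): {(16, 17, t, 18, 27, 22), (22, 17, t, 18, 27, 22), (24, 17, t, 18, 27, 22), (35, 19, a, 23, 28, 29), (35, 19, a, 23, 40, 4), (35, 19, a, 23, 8, 29), (35, 19, p, 15, 9, 32), (40, 19, a, 23, 28, 29), (40, 19, a, 23, 40, 4), (40, 19, a, 23, 8, 29), (40, 19, p, 15, 9, 32), (6, 27, p, 28, 9, 32), (6, 27, w, 2, 14, 10)}
Selection D ≠ 22 ∧ F > 15: {(35, 19, a, 23, 28, 29), (35, 19, a, 23, 40, 4), (35, 19, a, 23, 8, 29), (40, 19, a, 23, 28, 29), (40, 19, a, 23, 40, 4), (40, 19, a, 23, 8, 29), (6, 27, p, 28, 9, 32)}
Keep only column(s) C, A, D (2 duplicate(s) eliminated): {(35, 19, 29), (35, 19, 4), (40, 19, 29), (40, 19, 4), (6, 27, 32)}

{(35, 19, 29), (35, 19, 4), (40, 19, 29), (40, 19, 4), (6, 27, 32)}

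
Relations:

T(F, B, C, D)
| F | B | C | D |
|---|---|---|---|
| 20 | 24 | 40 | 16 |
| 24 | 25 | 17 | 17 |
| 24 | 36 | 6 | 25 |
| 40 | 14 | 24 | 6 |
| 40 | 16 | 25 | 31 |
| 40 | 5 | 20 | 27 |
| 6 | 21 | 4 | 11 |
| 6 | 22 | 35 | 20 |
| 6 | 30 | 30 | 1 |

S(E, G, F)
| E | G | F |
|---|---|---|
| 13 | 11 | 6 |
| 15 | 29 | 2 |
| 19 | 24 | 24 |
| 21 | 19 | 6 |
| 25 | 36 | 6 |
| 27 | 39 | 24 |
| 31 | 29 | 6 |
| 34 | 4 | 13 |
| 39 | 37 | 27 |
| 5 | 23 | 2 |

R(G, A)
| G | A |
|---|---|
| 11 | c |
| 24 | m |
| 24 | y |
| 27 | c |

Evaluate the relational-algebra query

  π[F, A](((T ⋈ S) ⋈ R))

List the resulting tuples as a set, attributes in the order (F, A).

{(24, m), (24, y), (6, c)}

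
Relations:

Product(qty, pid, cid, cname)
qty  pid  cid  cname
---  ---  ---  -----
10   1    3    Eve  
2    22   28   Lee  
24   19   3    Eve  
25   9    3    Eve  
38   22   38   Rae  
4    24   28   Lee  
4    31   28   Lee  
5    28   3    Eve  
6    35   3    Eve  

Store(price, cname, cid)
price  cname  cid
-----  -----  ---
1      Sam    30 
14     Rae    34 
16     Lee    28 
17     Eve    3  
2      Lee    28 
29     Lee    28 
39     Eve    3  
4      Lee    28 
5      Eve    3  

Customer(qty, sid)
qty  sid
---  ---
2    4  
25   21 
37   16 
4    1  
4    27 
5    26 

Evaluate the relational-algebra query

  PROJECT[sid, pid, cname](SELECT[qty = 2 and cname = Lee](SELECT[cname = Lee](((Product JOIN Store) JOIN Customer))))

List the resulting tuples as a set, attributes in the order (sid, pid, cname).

Product ⋈ Store (natural join on cid, cname): {(10, 1, 3, Eve, 17), (10, 1, 3, Eve, 39), (10, 1, 3, Eve, 5), (2, 22, 28, Lee, 16), (2, 22, 28, Lee, 2), (2, 22, 28, Lee, 29), (2, 22, 28, Lee, 4), (24, 19, 3, Eve, 17), (24, 19, 3, Eve, 39), (24, 19, 3, Eve, 5), (25, 9, 3, Eve, 17), (25, 9, 3, Eve, 39), (25, 9, 3, Eve, 5), (4, 24, 28, Lee, 16), (4, 24, 28, Lee, 2), (4, 24, 28, Lee, 29), (4, 24, 28, Lee, 4), (4, 31, 28, Lee, 16), (4, 31, 28, Lee, 2), (4, 31, 28, Lee, 29), (4, 31, 28, Lee, 4), (5, 28, 3, Eve, 17), (5, 28, 3, Eve, 39), (5, 28, 3, Eve, 5), (6, 35, 3, Eve, 17), (6, 35, 3, Eve, 39), (6, 35, 3, Eve, 5)}
(Product JOIN Store) ⋈ Customer (natural join on qty): {(2, 22, 28, Lee, 16, 4), (2, 22, 28, Lee, 2, 4), (2, 22, 28, Lee, 29, 4), (2, 22, 28, Lee, 4, 4), (25, 9, 3, Eve, 17, 21), (25, 9, 3, Eve, 39, 21), (25, 9, 3, Eve, 5, 21), (4, 24, 28, Lee, 16, 1), (4, 24, 28, Lee, 16, 27), (4, 24, 28, Lee, 2, 1), (4, 24, 28, Lee, 2, 27), (4, 24, 28, Lee, 29, 1), (4, 24, 28, Lee, 29, 27), (4, 24, 28, Lee, 4, 1), (4, 24, 28, Lee, 4, 27), (4, 31, 28, Lee, 16, 1), (4, 31, 28, Lee, 16, 27), (4, 31, 28, Lee, 2, 1), (4, 31, 28, Lee, 2, 27), (4, 31, 28, Lee, 29, 1), (4, 31, 28, Lee, 29, 27), (4, 31, 28, Lee, 4, 1), (4, 31, 28, Lee, 4, 27), (5, 28, 3, Eve, 17, 26), (5, 28, 3, Eve, 39, 26), (5, 28, 3, Eve, 5, 26)}
Selection cname = Lee: {(2, 22, 28, Lee, 16, 4), (2, 22, 28, Lee, 2, 4), (2, 22, 28, Lee, 29, 4), (2, 22, 28, Lee, 4, 4), (4, 24, 28, Lee, 16, 1), (4, 24, 28, Lee, 16, 27), (4, 24, 28, Lee, 2, 1), (4, 24, 28, Lee, 2, 27), (4, 24, 28, Lee, 29, 1), (4, 24, 28, Lee, 29, 27), (4, 24, 28, Lee, 4, 1), (4, 24, 28, Lee, 4, 27), (4, 31, 28, Lee, 16, 1), (4, 31, 28, Lee, 16, 27), (4, 31, 28, Lee, 2, 1), (4, 31, 28, Lee, 2, 27), (4, 31, 28, Lee, 29, 1), (4, 31, 28, Lee, 29, 27), (4, 31, 28, Lee, 4, 1), (4, 31, 28, Lee, 4, 27)}
Selection qty = 2 and cname = Lee: {(2, 22, 28, Lee, 16, 4), (2, 22, 28, Lee, 2, 4), (2, 22, 28, Lee, 29, 4), (2, 22, 28, Lee, 4, 4)}
π[sid, pid, cname]: project onto (sid, pid, cname) (3 duplicate(s) eliminated) → {(4, 22, Lee)}

{(4, 22, Lee)}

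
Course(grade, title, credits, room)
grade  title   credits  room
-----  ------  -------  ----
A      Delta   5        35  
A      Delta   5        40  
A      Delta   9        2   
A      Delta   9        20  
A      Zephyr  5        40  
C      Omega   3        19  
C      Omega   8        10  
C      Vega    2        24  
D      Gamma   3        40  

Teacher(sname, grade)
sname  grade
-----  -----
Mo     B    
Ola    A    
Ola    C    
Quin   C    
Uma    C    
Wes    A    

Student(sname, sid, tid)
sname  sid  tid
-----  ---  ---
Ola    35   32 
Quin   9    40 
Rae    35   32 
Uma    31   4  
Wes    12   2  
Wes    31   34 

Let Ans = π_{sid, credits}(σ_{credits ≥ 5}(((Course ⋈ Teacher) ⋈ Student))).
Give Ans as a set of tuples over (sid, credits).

Natural join on grade: {(A, Delta, 5, 35, Ola), (A, Delta, 5, 35, Wes), (A, Delta, 5, 40, Ola), (A, Delta, 5, 40, Wes), (A, Delta, 9, 2, Ola), (A, Delta, 9, 2, Wes), (A, Delta, 9, 20, Ola), (A, Delta, 9, 20, Wes), (A, Zephyr, 5, 40, Ola), (A, Zephyr, 5, 40, Wes), (C, Omega, 3, 19, Ola), (C, Omega, 3, 19, Quin), (C, Omega, 3, 19, Uma), (C, Omega, 8, 10, Ola), (C, Omega, 8, 10, Quin), (C, Omega, 8, 10, Uma), (C, Vega, 2, 24, Ola), (C, Vega, 2, 24, Quin), (C, Vega, 2, 24, Uma)}
Natural join on sname: {(A, Delta, 5, 35, Ola, 35, 32), (A, Delta, 5, 35, Wes, 12, 2), (A, Delta, 5, 35, Wes, 31, 34), (A, Delta, 5, 40, Ola, 35, 32), (A, Delta, 5, 40, Wes, 12, 2), (A, Delta, 5, 40, Wes, 31, 34), (A, Delta, 9, 2, Ola, 35, 32), (A, Delta, 9, 2, Wes, 12, 2), (A, Delta, 9, 2, Wes, 31, 34), (A, Delta, 9, 20, Ola, 35, 32), (A, Delta, 9, 20, Wes, 12, 2), (A, Delta, 9, 20, Wes, 31, 34), (A, Zephyr, 5, 40, Ola, 35, 32), (A, Zephyr, 5, 40, Wes, 12, 2), (A, Zephyr, 5, 40, Wes, 31, 34), (C, Omega, 3, 19, Ola, 35, 32), (C, Omega, 3, 19, Quin, 9, 40), (C, Omega, 3, 19, Uma, 31, 4), (C, Omega, 8, 10, Ola, 35, 32), (C, Omega, 8, 10, Quin, 9, 40), (C, Omega, 8, 10, Uma, 31, 4), (C, Vega, 2, 24, Ola, 35, 32), (C, Vega, 2, 24, Quin, 9, 40), (C, Vega, 2, 24, Uma, 31, 4)}
σ[credits ≥ 5]: keep tuples satisfying credits ≥ 5 → {(A, Delta, 5, 35, Ola, 35, 32), (A, Delta, 5, 35, Wes, 12, 2), (A, Delta, 5, 35, Wes, 31, 34), (A, Delta, 5, 40, Ola, 35, 32), (A, Delta, 5, 40, Wes, 12, 2), (A, Delta, 5, 40, Wes, 31, 34), (A, Delta, 9, 2, Ola, 35, 32), (A, Delta, 9, 2, Wes, 12, 2), (A, Delta, 9, 2, Wes, 31, 34), (A, Delta, 9, 20, Ola, 35, 32), (A, Delta, 9, 20, Wes, 12, 2), (A, Delta, 9, 20, Wes, 31, 34), (A, Zephyr, 5, 40, Ola, 35, 32), (A, Zephyr, 5, 40, Wes, 12, 2), (A, Zephyr, 5, 40, Wes, 31, 34), (C, Omega, 8, 10, Ola, 35, 32), (C, Omega, 8, 10, Quin, 9, 40), (C, Omega, 8, 10, Uma, 31, 4)}
Keep only column(s) sid, credits (9 duplicate(s) eliminated): {(12, 5), (12, 9), (31, 5), (31, 8), (31, 9), (35, 5), (35, 8), (35, 9), (9, 8)}

{(12, 5), (12, 9), (31, 5), (31, 8), (31, 9), (35, 5), (35, 8), (35, 9), (9, 8)}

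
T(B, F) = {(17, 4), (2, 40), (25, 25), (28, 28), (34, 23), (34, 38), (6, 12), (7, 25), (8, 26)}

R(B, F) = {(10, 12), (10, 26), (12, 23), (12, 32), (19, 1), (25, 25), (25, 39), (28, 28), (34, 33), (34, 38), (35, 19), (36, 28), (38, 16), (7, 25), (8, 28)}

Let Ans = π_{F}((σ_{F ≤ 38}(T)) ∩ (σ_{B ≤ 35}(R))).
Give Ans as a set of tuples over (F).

Apply σ_{F ≤ 38}; surviving tuples: {(17, 4), (25, 25), (28, 28), (34, 23), (34, 38), (6, 12), (7, 25), (8, 26)}
Apply σ_{B ≤ 35}; surviving tuples: {(10, 12), (10, 26), (12, 23), (12, 32), (19, 1), (25, 25), (25, 39), (28, 28), (34, 33), (34, 38), (35, 19), (7, 25), (8, 28)}
Intersection: {(17, 4), (25, 25), (28, 28), (34, 23), (34, 38), (6, 12), (7, 25), (8, 26)} with {(10, 12), (10, 26), (12, 23), (12, 32), (19, 1), (25, 25), (25, 39), (28, 28), (34, 33), (34, 38), (35, 19), (7, 25), (8, 28)} → {(25, 25), (28, 28), (34, 38), (7, 25)}
Projecting to F (1 duplicate(s) eliminated): {25, 28, 38}

{25, 28, 38}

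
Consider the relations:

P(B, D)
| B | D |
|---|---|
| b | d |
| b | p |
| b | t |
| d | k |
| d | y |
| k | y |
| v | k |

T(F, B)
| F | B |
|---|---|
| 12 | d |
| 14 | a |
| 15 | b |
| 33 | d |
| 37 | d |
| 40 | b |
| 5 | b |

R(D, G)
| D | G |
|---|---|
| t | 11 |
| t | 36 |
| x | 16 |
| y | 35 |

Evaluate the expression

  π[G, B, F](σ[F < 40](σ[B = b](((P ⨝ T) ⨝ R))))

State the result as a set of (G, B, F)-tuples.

Joining P and T on B yields {(b, d, 15), (b, d, 40), (b, d, 5), (b, p, 15), (b, p, 40), (b, p, 5), (b, t, 15), (b, t, 40), (b, t, 5), (d, k, 12), (d, k, 33), (d, k, 37), (d, y, 12), (d, y, 33), (d, y, 37)}.
Joining (P ⨝ T) and R on D yields {(b, t, 15, 11), (b, t, 15, 36), (b, t, 40, 11), (b, t, 40, 36), (b, t, 5, 11), (b, t, 5, 36), (d, y, 12, 35), (d, y, 33, 35), (d, y, 37, 35)}.
Apply σ_{B = b}; surviving tuples: {(b, t, 15, 11), (b, t, 15, 36), (b, t, 40, 11), (b, t, 40, 36), (b, t, 5, 11), (b, t, 5, 36)}
Apply σ_{F < 40}; surviving tuples: {(b, t, 15, 11), (b, t, 15, 36), (b, t, 5, 11), (b, t, 5, 36)}
Projecting to G, B, F: {(11, b, 15), (11, b, 5), (36, b, 15), (36, b, 5)}

{(11, b, 15), (11, b, 5), (36, b, 15), (36, b, 5)}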